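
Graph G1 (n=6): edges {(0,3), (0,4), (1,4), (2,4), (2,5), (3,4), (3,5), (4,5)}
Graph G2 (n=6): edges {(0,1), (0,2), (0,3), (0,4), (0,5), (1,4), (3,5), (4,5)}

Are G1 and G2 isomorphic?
Yes, isomorphic

The graphs are isomorphic.
One valid mapping φ: V(G1) → V(G2): 0→1, 1→2, 2→3, 3→4, 4→0, 5→5

Verify φ preserves adjacency — for each edge of G1, its image is an edge of G2:
  (0,3) → (φ(0),φ(3)) = (1,4) ∈ E(G2) ✓
  (0,4) → (φ(0),φ(4)) = (0,1) ∈ E(G2) ✓
  (1,4) → (φ(1),φ(4)) = (0,2) ∈ E(G2) ✓
  (2,4) → (φ(2),φ(4)) = (0,3) ∈ E(G2) ✓
  (2,5) → (φ(2),φ(5)) = (3,5) ∈ E(G2) ✓
  (3,4) → (φ(3),φ(4)) = (0,4) ∈ E(G2) ✓
  (3,5) → (φ(3),φ(5)) = (4,5) ∈ E(G2) ✓
  (4,5) → (φ(4),φ(5)) = (0,5) ∈ E(G2) ✓
All 8 edges of G1 map to edges of G2, and |E(G1)| = |E(G2)| = 8, so φ is a bijection on edges as well as vertices. Hence G1 ≅ G2.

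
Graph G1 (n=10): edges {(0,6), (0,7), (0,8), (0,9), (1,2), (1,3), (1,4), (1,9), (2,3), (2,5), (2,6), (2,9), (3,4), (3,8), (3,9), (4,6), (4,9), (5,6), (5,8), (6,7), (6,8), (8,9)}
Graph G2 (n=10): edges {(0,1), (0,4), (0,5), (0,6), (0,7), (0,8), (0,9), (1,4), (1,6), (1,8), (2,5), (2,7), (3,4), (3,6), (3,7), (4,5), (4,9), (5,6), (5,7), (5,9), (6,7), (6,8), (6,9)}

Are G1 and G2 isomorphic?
No, not isomorphic

The graphs are NOT isomorphic.

Counting triangles (3-cliques): G1 has 13, G2 has 17.
Triangle count is an isomorphism invariant, so differing triangle counts rule out isomorphism.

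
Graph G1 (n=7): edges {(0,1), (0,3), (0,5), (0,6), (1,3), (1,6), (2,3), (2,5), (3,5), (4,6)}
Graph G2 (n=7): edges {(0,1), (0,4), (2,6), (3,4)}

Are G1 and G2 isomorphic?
No, not isomorphic

The graphs are NOT isomorphic.

Counting triangles (3-cliques): G1 has 4, G2 has 0.
Triangle count is an isomorphism invariant, so differing triangle counts rule out isomorphism.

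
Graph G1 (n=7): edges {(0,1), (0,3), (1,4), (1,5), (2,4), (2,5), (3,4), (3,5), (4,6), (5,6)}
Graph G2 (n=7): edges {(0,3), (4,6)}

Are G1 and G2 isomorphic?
No, not isomorphic

The graphs are NOT isomorphic.

Connected components of G1: 1 component(s) with vertex sets [[0, 1, 2, 3, 4, 5, 6]], sizes [7].
Connected components of G2: 5 component(s) with vertex sets [[1], [2], [5], [0, 3], [4, 6]], sizes [1, 1, 1, 2, 2].
The number of connected components (and the multiset of component sizes) is an isomorphism invariant — an isomorphism maps each component of G1 bijectively onto a component of G2. Since G1 has 1 component(s) and G2 has 5, they cannot be isomorphic.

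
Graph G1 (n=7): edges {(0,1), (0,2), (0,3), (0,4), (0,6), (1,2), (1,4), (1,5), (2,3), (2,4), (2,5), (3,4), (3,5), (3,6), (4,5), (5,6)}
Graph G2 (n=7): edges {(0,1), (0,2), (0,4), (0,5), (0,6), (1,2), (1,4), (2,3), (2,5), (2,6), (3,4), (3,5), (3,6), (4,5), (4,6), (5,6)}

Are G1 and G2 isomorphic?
Yes, isomorphic

The graphs are isomorphic.
One valid mapping φ: V(G1) → V(G2): 0→4, 1→3, 2→5, 3→0, 4→6, 5→2, 6→1

Verify φ preserves adjacency — for each edge of G1, its image is an edge of G2:
  (0,1) → (φ(0),φ(1)) = (3,4) ∈ E(G2) ✓
  (0,2) → (φ(0),φ(2)) = (4,5) ∈ E(G2) ✓
  (0,3) → (φ(0),φ(3)) = (0,4) ∈ E(G2) ✓
  (0,4) → (φ(0),φ(4)) = (4,6) ∈ E(G2) ✓
  (0,6) → (φ(0),φ(6)) = (1,4) ∈ E(G2) ✓
  (1,2) → (φ(1),φ(2)) = (3,5) ∈ E(G2) ✓
  (1,4) → (φ(1),φ(4)) = (3,6) ∈ E(G2) ✓
  (1,5) → (φ(1),φ(5)) = (2,3) ∈ E(G2) ✓
  (2,3) → (φ(2),φ(3)) = (0,5) ∈ E(G2) ✓
  (2,4) → (φ(2),φ(4)) = (5,6) ∈ E(G2) ✓
  (2,5) → (φ(2),φ(5)) = (2,5) ∈ E(G2) ✓
  (3,4) → (φ(3),φ(4)) = (0,6) ∈ E(G2) ✓
  (3,5) → (φ(3),φ(5)) = (0,2) ∈ E(G2) ✓
  (3,6) → (φ(3),φ(6)) = (0,1) ∈ E(G2) ✓
  (4,5) → (φ(4),φ(5)) = (2,6) ∈ E(G2) ✓
  (5,6) → (φ(5),φ(6)) = (1,2) ∈ E(G2) ✓
All 16 edges of G1 map to edges of G2, and |E(G1)| = |E(G2)| = 16, so φ is a bijection on edges as well as vertices. Hence G1 ≅ G2.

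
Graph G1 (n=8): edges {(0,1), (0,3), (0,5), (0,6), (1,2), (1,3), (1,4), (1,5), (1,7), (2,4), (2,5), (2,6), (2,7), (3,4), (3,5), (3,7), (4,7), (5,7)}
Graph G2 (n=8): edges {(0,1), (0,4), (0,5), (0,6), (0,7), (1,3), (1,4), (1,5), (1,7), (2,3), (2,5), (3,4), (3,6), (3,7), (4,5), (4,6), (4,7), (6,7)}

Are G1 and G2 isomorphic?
Yes, isomorphic

The graphs are isomorphic.
One valid mapping φ: V(G1) → V(G2): 0→5, 1→4, 2→3, 3→0, 4→6, 5→1, 6→2, 7→7

Verify φ preserves adjacency — for each edge of G1, its image is an edge of G2:
  (0,1) → (φ(0),φ(1)) = (4,5) ∈ E(G2) ✓
  (0,3) → (φ(0),φ(3)) = (0,5) ∈ E(G2) ✓
  (0,5) → (φ(0),φ(5)) = (1,5) ∈ E(G2) ✓
  (0,6) → (φ(0),φ(6)) = (2,5) ∈ E(G2) ✓
  (1,2) → (φ(1),φ(2)) = (3,4) ∈ E(G2) ✓
  (1,3) → (φ(1),φ(3)) = (0,4) ∈ E(G2) ✓
  (1,4) → (φ(1),φ(4)) = (4,6) ∈ E(G2) ✓
  (1,5) → (φ(1),φ(5)) = (1,4) ∈ E(G2) ✓
  (1,7) → (φ(1),φ(7)) = (4,7) ∈ E(G2) ✓
  (2,4) → (φ(2),φ(4)) = (3,6) ∈ E(G2) ✓
  (2,5) → (φ(2),φ(5)) = (1,3) ∈ E(G2) ✓
  (2,6) → (φ(2),φ(6)) = (2,3) ∈ E(G2) ✓
  (2,7) → (φ(2),φ(7)) = (3,7) ∈ E(G2) ✓
  (3,4) → (φ(3),φ(4)) = (0,6) ∈ E(G2) ✓
  (3,5) → (φ(3),φ(5)) = (0,1) ∈ E(G2) ✓
  (3,7) → (φ(3),φ(7)) = (0,7) ∈ E(G2) ✓
  (4,7) → (φ(4),φ(7)) = (6,7) ∈ E(G2) ✓
  (5,7) → (φ(5),φ(7)) = (1,7) ∈ E(G2) ✓
All 18 edges of G1 map to edges of G2, and |E(G1)| = |E(G2)| = 18, so φ is a bijection on edges as well as vertices. Hence G1 ≅ G2.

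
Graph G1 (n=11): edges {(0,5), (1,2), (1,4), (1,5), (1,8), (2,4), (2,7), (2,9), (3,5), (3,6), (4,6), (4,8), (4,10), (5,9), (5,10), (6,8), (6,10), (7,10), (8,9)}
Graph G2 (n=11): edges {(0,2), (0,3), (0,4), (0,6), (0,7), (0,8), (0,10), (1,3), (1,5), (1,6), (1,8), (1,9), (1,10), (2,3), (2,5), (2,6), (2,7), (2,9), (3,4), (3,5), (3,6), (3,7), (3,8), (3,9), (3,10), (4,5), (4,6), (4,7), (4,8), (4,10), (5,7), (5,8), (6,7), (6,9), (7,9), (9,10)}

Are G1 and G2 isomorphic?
No, not isomorphic

The graphs are NOT isomorphic.

Counting triangles (3-cliques): G1 has 4, G2 has 44.
Triangle count is an isomorphism invariant, so differing triangle counts rule out isomorphism.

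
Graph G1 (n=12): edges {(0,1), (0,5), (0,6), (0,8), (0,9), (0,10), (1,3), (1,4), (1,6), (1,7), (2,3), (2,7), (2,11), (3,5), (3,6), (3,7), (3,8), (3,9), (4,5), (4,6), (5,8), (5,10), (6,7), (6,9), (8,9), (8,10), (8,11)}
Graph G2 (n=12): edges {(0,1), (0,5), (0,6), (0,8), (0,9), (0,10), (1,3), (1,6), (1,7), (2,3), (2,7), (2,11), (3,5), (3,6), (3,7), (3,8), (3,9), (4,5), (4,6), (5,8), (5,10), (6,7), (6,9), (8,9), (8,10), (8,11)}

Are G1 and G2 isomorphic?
No, not isomorphic

The graphs are NOT isomorphic.

Counting edges: G1 has 27 edge(s); G2 has 26 edge(s).
Edge count is an isomorphism invariant (a bijection on vertices induces a bijection on edges), so differing edge counts rule out isomorphism.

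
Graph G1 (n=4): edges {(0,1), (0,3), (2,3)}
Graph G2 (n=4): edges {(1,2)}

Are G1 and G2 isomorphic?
No, not isomorphic

The graphs are NOT isomorphic.

Degrees in G1: deg(0)=2, deg(1)=1, deg(2)=1, deg(3)=2.
Sorted degree sequence of G1: [2, 2, 1, 1].
Degrees in G2: deg(0)=0, deg(1)=1, deg(2)=1, deg(3)=0.
Sorted degree sequence of G2: [1, 1, 0, 0].
The (sorted) degree sequence is an isomorphism invariant, so since G1 and G2 have different degree sequences they cannot be isomorphic.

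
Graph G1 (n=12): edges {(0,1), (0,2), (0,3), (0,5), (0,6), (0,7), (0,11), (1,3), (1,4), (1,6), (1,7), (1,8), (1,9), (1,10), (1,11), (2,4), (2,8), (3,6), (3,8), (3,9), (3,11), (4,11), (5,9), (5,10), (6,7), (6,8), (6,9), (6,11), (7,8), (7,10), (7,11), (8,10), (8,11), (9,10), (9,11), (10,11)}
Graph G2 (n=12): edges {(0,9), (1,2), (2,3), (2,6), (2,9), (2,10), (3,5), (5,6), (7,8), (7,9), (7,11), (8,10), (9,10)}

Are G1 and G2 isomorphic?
No, not isomorphic

The graphs are NOT isomorphic.

Connected components of G1: 1 component(s) with vertex sets [[0, 1, 2, 3, 4, 5, 6, 7, 8, 9, 10, 11]], sizes [12].
Connected components of G2: 2 component(s) with vertex sets [[4], [0, 1, 2, 3, 5, 6, 7, 8, 9, 10, 11]], sizes [1, 11].
The number of connected components (and the multiset of component sizes) is an isomorphism invariant — an isomorphism maps each component of G1 bijectively onto a component of G2. Since G1 has 1 component(s) and G2 has 2, they cannot be isomorphic.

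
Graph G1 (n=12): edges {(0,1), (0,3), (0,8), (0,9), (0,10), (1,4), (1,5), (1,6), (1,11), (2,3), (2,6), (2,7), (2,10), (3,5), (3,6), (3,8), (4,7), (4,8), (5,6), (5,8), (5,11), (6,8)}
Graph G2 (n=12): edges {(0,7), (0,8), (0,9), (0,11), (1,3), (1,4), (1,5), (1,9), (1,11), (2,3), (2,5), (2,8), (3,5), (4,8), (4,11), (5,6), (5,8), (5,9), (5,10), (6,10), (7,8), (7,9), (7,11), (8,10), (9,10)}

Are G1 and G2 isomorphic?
No, not isomorphic

The graphs are NOT isomorphic.

Degrees in G1: deg(0)=5, deg(1)=5, deg(2)=4, deg(3)=5, deg(4)=3, deg(5)=5, deg(6)=5, deg(7)=2, deg(8)=5, deg(9)=1, deg(10)=2, deg(11)=2.
Sorted degree sequence of G1: [5, 5, 5, 5, 5, 5, 4, 3, 2, 2, 2, 1].
Degrees in G2: deg(0)=4, deg(1)=5, deg(2)=3, deg(3)=3, deg(4)=3, deg(5)=7, deg(6)=2, deg(7)=4, deg(8)=6, deg(9)=5, deg(10)=4, deg(11)=4.
Sorted degree sequence of G2: [7, 6, 5, 5, 4, 4, 4, 4, 3, 3, 3, 2].
The (sorted) degree sequence is an isomorphism invariant, so since G1 and G2 have different degree sequences they cannot be isomorphic.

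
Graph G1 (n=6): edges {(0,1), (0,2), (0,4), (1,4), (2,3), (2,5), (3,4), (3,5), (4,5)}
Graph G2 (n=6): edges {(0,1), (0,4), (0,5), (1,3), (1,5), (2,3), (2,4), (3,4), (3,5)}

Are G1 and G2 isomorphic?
Yes, isomorphic

The graphs are isomorphic.
One valid mapping φ: V(G1) → V(G2): 0→4, 1→2, 2→0, 3→1, 4→3, 5→5

Verify φ preserves adjacency — for each edge of G1, its image is an edge of G2:
  (0,1) → (φ(0),φ(1)) = (2,4) ∈ E(G2) ✓
  (0,2) → (φ(0),φ(2)) = (0,4) ∈ E(G2) ✓
  (0,4) → (φ(0),φ(4)) = (3,4) ∈ E(G2) ✓
  (1,4) → (φ(1),φ(4)) = (2,3) ∈ E(G2) ✓
  (2,3) → (φ(2),φ(3)) = (0,1) ∈ E(G2) ✓
  (2,5) → (φ(2),φ(5)) = (0,5) ∈ E(G2) ✓
  (3,4) → (φ(3),φ(4)) = (1,3) ∈ E(G2) ✓
  (3,5) → (φ(3),φ(5)) = (1,5) ∈ E(G2) ✓
  (4,5) → (φ(4),φ(5)) = (3,5) ∈ E(G2) ✓
All 9 edges of G1 map to edges of G2, and |E(G1)| = |E(G2)| = 9, so φ is a bijection on edges as well as vertices. Hence G1 ≅ G2.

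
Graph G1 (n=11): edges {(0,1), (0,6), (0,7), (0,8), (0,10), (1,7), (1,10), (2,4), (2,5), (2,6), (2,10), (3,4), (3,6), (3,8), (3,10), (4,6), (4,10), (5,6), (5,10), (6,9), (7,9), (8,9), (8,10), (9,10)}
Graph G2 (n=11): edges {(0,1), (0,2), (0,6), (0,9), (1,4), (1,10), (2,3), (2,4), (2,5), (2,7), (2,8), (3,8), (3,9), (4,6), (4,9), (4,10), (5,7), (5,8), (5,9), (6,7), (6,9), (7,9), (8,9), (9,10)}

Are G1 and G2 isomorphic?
Yes, isomorphic

The graphs are isomorphic.
One valid mapping φ: V(G1) → V(G2): 0→4, 1→10, 2→8, 3→7, 4→5, 5→3, 6→2, 7→1, 8→6, 9→0, 10→9

Verify φ preserves adjacency — for each edge of G1, its image is an edge of G2:
  (0,1) → (φ(0),φ(1)) = (4,10) ∈ E(G2) ✓
  (0,6) → (φ(0),φ(6)) = (2,4) ∈ E(G2) ✓
  (0,7) → (φ(0),φ(7)) = (1,4) ∈ E(G2) ✓
  (0,8) → (φ(0),φ(8)) = (4,6) ∈ E(G2) ✓
  (0,10) → (φ(0),φ(10)) = (4,9) ∈ E(G2) ✓
  (1,7) → (φ(1),φ(7)) = (1,10) ∈ E(G2) ✓
  (1,10) → (φ(1),φ(10)) = (9,10) ∈ E(G2) ✓
  (2,4) → (φ(2),φ(4)) = (5,8) ∈ E(G2) ✓
  (2,5) → (φ(2),φ(5)) = (3,8) ∈ E(G2) ✓
  (2,6) → (φ(2),φ(6)) = (2,8) ∈ E(G2) ✓
  (2,10) → (φ(2),φ(10)) = (8,9) ∈ E(G2) ✓
  (3,4) → (φ(3),φ(4)) = (5,7) ∈ E(G2) ✓
  (3,6) → (φ(3),φ(6)) = (2,7) ∈ E(G2) ✓
  (3,8) → (φ(3),φ(8)) = (6,7) ∈ E(G2) ✓
  (3,10) → (φ(3),φ(10)) = (7,9) ∈ E(G2) ✓
  (4,6) → (φ(4),φ(6)) = (2,5) ∈ E(G2) ✓
  (4,10) → (φ(4),φ(10)) = (5,9) ∈ E(G2) ✓
  (5,6) → (φ(5),φ(6)) = (2,3) ∈ E(G2) ✓
  (5,10) → (φ(5),φ(10)) = (3,9) ∈ E(G2) ✓
  (6,9) → (φ(6),φ(9)) = (0,2) ∈ E(G2) ✓
  (7,9) → (φ(7),φ(9)) = (0,1) ∈ E(G2) ✓
  (8,9) → (φ(8),φ(9)) = (0,6) ∈ E(G2) ✓
  (8,10) → (φ(8),φ(10)) = (6,9) ∈ E(G2) ✓
  (9,10) → (φ(9),φ(10)) = (0,9) ∈ E(G2) ✓
All 24 edges of G1 map to edges of G2, and |E(G1)| = |E(G2)| = 24, so φ is a bijection on edges as well as vertices. Hence G1 ≅ G2.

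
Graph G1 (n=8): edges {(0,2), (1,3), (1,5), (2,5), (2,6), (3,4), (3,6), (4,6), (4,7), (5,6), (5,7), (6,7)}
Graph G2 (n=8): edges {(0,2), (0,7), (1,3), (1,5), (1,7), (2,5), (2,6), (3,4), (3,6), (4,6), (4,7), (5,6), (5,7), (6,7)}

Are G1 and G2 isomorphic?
No, not isomorphic

The graphs are NOT isomorphic.

Counting edges: G1 has 12 edge(s); G2 has 14 edge(s).
Edge count is an isomorphism invariant (a bijection on vertices induces a bijection on edges), so differing edge counts rule out isomorphism.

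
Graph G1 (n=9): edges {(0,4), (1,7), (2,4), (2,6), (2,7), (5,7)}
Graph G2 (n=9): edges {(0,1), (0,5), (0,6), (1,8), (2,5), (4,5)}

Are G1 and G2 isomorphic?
Yes, isomorphic

The graphs are isomorphic.
One valid mapping φ: V(G1) → V(G2): 0→8, 1→4, 2→0, 3→3, 4→1, 5→2, 6→6, 7→5, 8→7

Verify φ preserves adjacency — for each edge of G1, its image is an edge of G2:
  (0,4) → (φ(0),φ(4)) = (1,8) ∈ E(G2) ✓
  (1,7) → (φ(1),φ(7)) = (4,5) ∈ E(G2) ✓
  (2,4) → (φ(2),φ(4)) = (0,1) ∈ E(G2) ✓
  (2,6) → (φ(2),φ(6)) = (0,6) ∈ E(G2) ✓
  (2,7) → (φ(2),φ(7)) = (0,5) ∈ E(G2) ✓
  (5,7) → (φ(5),φ(7)) = (2,5) ∈ E(G2) ✓
All 6 edges of G1 map to edges of G2, and |E(G1)| = |E(G2)| = 6, so φ is a bijection on edges as well as vertices. Hence G1 ≅ G2.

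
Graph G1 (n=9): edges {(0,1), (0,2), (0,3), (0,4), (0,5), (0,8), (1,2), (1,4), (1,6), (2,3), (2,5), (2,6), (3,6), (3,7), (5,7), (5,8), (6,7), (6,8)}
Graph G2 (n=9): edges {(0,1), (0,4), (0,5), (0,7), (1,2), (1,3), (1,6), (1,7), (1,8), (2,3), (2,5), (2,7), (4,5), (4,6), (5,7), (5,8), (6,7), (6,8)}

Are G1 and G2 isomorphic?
Yes, isomorphic

The graphs are isomorphic.
One valid mapping φ: V(G1) → V(G2): 0→1, 1→2, 2→7, 3→0, 4→3, 5→6, 6→5, 7→4, 8→8

Verify φ preserves adjacency — for each edge of G1, its image is an edge of G2:
  (0,1) → (φ(0),φ(1)) = (1,2) ∈ E(G2) ✓
  (0,2) → (φ(0),φ(2)) = (1,7) ∈ E(G2) ✓
  (0,3) → (φ(0),φ(3)) = (0,1) ∈ E(G2) ✓
  (0,4) → (φ(0),φ(4)) = (1,3) ∈ E(G2) ✓
  (0,5) → (φ(0),φ(5)) = (1,6) ∈ E(G2) ✓
  (0,8) → (φ(0),φ(8)) = (1,8) ∈ E(G2) ✓
  (1,2) → (φ(1),φ(2)) = (2,7) ∈ E(G2) ✓
  (1,4) → (φ(1),φ(4)) = (2,3) ∈ E(G2) ✓
  (1,6) → (φ(1),φ(6)) = (2,5) ∈ E(G2) ✓
  (2,3) → (φ(2),φ(3)) = (0,7) ∈ E(G2) ✓
  (2,5) → (φ(2),φ(5)) = (6,7) ∈ E(G2) ✓
  (2,6) → (φ(2),φ(6)) = (5,7) ∈ E(G2) ✓
  (3,6) → (φ(3),φ(6)) = (0,5) ∈ E(G2) ✓
  (3,7) → (φ(3),φ(7)) = (0,4) ∈ E(G2) ✓
  (5,7) → (φ(5),φ(7)) = (4,6) ∈ E(G2) ✓
  (5,8) → (φ(5),φ(8)) = (6,8) ∈ E(G2) ✓
  (6,7) → (φ(6),φ(7)) = (4,5) ∈ E(G2) ✓
  (6,8) → (φ(6),φ(8)) = (5,8) ∈ E(G2) ✓
All 18 edges of G1 map to edges of G2, and |E(G1)| = |E(G2)| = 18, so φ is a bijection on edges as well as vertices. Hence G1 ≅ G2.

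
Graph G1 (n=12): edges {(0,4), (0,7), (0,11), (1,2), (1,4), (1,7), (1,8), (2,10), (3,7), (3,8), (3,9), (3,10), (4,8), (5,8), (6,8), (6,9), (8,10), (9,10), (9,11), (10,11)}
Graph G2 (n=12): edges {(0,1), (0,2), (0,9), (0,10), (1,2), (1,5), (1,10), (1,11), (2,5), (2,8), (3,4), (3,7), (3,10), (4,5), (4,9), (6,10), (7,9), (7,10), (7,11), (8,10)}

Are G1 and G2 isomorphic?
Yes, isomorphic

The graphs are isomorphic.
One valid mapping φ: V(G1) → V(G2): 0→4, 1→7, 2→11, 3→0, 4→3, 5→6, 6→8, 7→9, 8→10, 9→2, 10→1, 11→5

Verify φ preserves adjacency — for each edge of G1, its image is an edge of G2:
  (0,4) → (φ(0),φ(4)) = (3,4) ∈ E(G2) ✓
  (0,7) → (φ(0),φ(7)) = (4,9) ∈ E(G2) ✓
  (0,11) → (φ(0),φ(11)) = (4,5) ∈ E(G2) ✓
  (1,2) → (φ(1),φ(2)) = (7,11) ∈ E(G2) ✓
  (1,4) → (φ(1),φ(4)) = (3,7) ∈ E(G2) ✓
  (1,7) → (φ(1),φ(7)) = (7,9) ∈ E(G2) ✓
  (1,8) → (φ(1),φ(8)) = (7,10) ∈ E(G2) ✓
  (2,10) → (φ(2),φ(10)) = (1,11) ∈ E(G2) ✓
  (3,7) → (φ(3),φ(7)) = (0,9) ∈ E(G2) ✓
  (3,8) → (φ(3),φ(8)) = (0,10) ∈ E(G2) ✓
  (3,9) → (φ(3),φ(9)) = (0,2) ∈ E(G2) ✓
  (3,10) → (φ(3),φ(10)) = (0,1) ∈ E(G2) ✓
  (4,8) → (φ(4),φ(8)) = (3,10) ∈ E(G2) ✓
  (5,8) → (φ(5),φ(8)) = (6,10) ∈ E(G2) ✓
  (6,8) → (φ(6),φ(8)) = (8,10) ∈ E(G2) ✓
  (6,9) → (φ(6),φ(9)) = (2,8) ∈ E(G2) ✓
  (8,10) → (φ(8),φ(10)) = (1,10) ∈ E(G2) ✓
  (9,10) → (φ(9),φ(10)) = (1,2) ∈ E(G2) ✓
  (9,11) → (φ(9),φ(11)) = (2,5) ∈ E(G2) ✓
  (10,11) → (φ(10),φ(11)) = (1,5) ∈ E(G2) ✓
All 20 edges of G1 map to edges of G2, and |E(G1)| = |E(G2)| = 20, so φ is a bijection on edges as well as vertices. Hence G1 ≅ G2.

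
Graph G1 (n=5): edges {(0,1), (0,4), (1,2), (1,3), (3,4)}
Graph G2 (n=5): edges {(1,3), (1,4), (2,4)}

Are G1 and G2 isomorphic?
No, not isomorphic

The graphs are NOT isomorphic.

Connected components of G1: 1 component(s) with vertex sets [[0, 1, 2, 3, 4]], sizes [5].
Connected components of G2: 2 component(s) with vertex sets [[0], [1, 2, 3, 4]], sizes [1, 4].
The number of connected components (and the multiset of component sizes) is an isomorphism invariant — an isomorphism maps each component of G1 bijectively onto a component of G2. Since G1 has 1 component(s) and G2 has 2, they cannot be isomorphic.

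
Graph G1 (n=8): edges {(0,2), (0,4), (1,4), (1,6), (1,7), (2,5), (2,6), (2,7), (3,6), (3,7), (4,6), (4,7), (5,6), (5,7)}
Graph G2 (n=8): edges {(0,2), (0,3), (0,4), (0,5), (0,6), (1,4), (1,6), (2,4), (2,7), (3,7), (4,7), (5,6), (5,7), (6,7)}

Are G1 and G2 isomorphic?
Yes, isomorphic

The graphs are isomorphic.
One valid mapping φ: V(G1) → V(G2): 0→1, 1→2, 2→6, 3→3, 4→4, 5→5, 6→0, 7→7

Verify φ preserves adjacency — for each edge of G1, its image is an edge of G2:
  (0,2) → (φ(0),φ(2)) = (1,6) ∈ E(G2) ✓
  (0,4) → (φ(0),φ(4)) = (1,4) ∈ E(G2) ✓
  (1,4) → (φ(1),φ(4)) = (2,4) ∈ E(G2) ✓
  (1,6) → (φ(1),φ(6)) = (0,2) ∈ E(G2) ✓
  (1,7) → (φ(1),φ(7)) = (2,7) ∈ E(G2) ✓
  (2,5) → (φ(2),φ(5)) = (5,6) ∈ E(G2) ✓
  (2,6) → (φ(2),φ(6)) = (0,6) ∈ E(G2) ✓
  (2,7) → (φ(2),φ(7)) = (6,7) ∈ E(G2) ✓
  (3,6) → (φ(3),φ(6)) = (0,3) ∈ E(G2) ✓
  (3,7) → (φ(3),φ(7)) = (3,7) ∈ E(G2) ✓
  (4,6) → (φ(4),φ(6)) = (0,4) ∈ E(G2) ✓
  (4,7) → (φ(4),φ(7)) = (4,7) ∈ E(G2) ✓
  (5,6) → (φ(5),φ(6)) = (0,5) ∈ E(G2) ✓
  (5,7) → (φ(5),φ(7)) = (5,7) ∈ E(G2) ✓
All 14 edges of G1 map to edges of G2, and |E(G1)| = |E(G2)| = 14, so φ is a bijection on edges as well as vertices. Hence G1 ≅ G2.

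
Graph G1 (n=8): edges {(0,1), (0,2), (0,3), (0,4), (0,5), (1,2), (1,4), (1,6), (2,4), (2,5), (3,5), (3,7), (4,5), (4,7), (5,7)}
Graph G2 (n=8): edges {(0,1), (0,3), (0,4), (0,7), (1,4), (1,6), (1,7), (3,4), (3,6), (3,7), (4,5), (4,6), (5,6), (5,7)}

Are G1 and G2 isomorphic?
No, not isomorphic

The graphs are NOT isomorphic.

Degrees in G1: deg(0)=5, deg(1)=4, deg(2)=4, deg(3)=3, deg(4)=5, deg(5)=5, deg(6)=1, deg(7)=3.
Sorted degree sequence of G1: [5, 5, 5, 4, 4, 3, 3, 1].
Degrees in G2: deg(0)=4, deg(1)=4, deg(2)=0, deg(3)=4, deg(4)=5, deg(5)=3, deg(6)=4, deg(7)=4.
Sorted degree sequence of G2: [5, 4, 4, 4, 4, 4, 3, 0].
The (sorted) degree sequence is an isomorphism invariant, so since G1 and G2 have different degree sequences they cannot be isomorphic.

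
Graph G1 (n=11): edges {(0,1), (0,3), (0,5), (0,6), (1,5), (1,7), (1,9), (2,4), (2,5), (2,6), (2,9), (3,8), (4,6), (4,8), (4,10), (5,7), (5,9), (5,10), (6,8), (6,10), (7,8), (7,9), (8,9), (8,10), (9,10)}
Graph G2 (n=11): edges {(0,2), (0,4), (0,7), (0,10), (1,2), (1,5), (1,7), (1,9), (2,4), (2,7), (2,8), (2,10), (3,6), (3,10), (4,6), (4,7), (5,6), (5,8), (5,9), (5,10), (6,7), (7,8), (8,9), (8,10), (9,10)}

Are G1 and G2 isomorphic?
Yes, isomorphic

The graphs are isomorphic.
One valid mapping φ: V(G1) → V(G2): 0→6, 1→4, 2→1, 3→3, 4→9, 5→7, 6→5, 7→0, 8→10, 9→2, 10→8

Verify φ preserves adjacency — for each edge of G1, its image is an edge of G2:
  (0,1) → (φ(0),φ(1)) = (4,6) ∈ E(G2) ✓
  (0,3) → (φ(0),φ(3)) = (3,6) ∈ E(G2) ✓
  (0,5) → (φ(0),φ(5)) = (6,7) ∈ E(G2) ✓
  (0,6) → (φ(0),φ(6)) = (5,6) ∈ E(G2) ✓
  (1,5) → (φ(1),φ(5)) = (4,7) ∈ E(G2) ✓
  (1,7) → (φ(1),φ(7)) = (0,4) ∈ E(G2) ✓
  (1,9) → (φ(1),φ(9)) = (2,4) ∈ E(G2) ✓
  (2,4) → (φ(2),φ(4)) = (1,9) ∈ E(G2) ✓
  (2,5) → (φ(2),φ(5)) = (1,7) ∈ E(G2) ✓
  (2,6) → (φ(2),φ(6)) = (1,5) ∈ E(G2) ✓
  (2,9) → (φ(2),φ(9)) = (1,2) ∈ E(G2) ✓
  (3,8) → (φ(3),φ(8)) = (3,10) ∈ E(G2) ✓
  (4,6) → (φ(4),φ(6)) = (5,9) ∈ E(G2) ✓
  (4,8) → (φ(4),φ(8)) = (9,10) ∈ E(G2) ✓
  (4,10) → (φ(4),φ(10)) = (8,9) ∈ E(G2) ✓
  (5,7) → (φ(5),φ(7)) = (0,7) ∈ E(G2) ✓
  (5,9) → (φ(5),φ(9)) = (2,7) ∈ E(G2) ✓
  (5,10) → (φ(5),φ(10)) = (7,8) ∈ E(G2) ✓
  (6,8) → (φ(6),φ(8)) = (5,10) ∈ E(G2) ✓
  (6,10) → (φ(6),φ(10)) = (5,8) ∈ E(G2) ✓
  (7,8) → (φ(7),φ(8)) = (0,10) ∈ E(G2) ✓
  (7,9) → (φ(7),φ(9)) = (0,2) ∈ E(G2) ✓
  (8,9) → (φ(8),φ(9)) = (2,10) ∈ E(G2) ✓
  (8,10) → (φ(8),φ(10)) = (8,10) ∈ E(G2) ✓
  (9,10) → (φ(9),φ(10)) = (2,8) ∈ E(G2) ✓
All 25 edges of G1 map to edges of G2, and |E(G1)| = |E(G2)| = 25, so φ is a bijection on edges as well as vertices. Hence G1 ≅ G2.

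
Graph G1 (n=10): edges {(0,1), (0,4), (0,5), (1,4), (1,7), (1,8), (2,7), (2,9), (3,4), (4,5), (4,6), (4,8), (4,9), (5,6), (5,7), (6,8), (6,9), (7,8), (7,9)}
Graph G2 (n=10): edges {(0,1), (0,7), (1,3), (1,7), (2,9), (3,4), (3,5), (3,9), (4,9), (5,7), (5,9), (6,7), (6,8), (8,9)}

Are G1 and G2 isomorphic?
No, not isomorphic

The graphs are NOT isomorphic.

Degrees in G1: deg(0)=3, deg(1)=4, deg(2)=2, deg(3)=1, deg(4)=7, deg(5)=4, deg(6)=4, deg(7)=5, deg(8)=4, deg(9)=4.
Sorted degree sequence of G1: [7, 5, 4, 4, 4, 4, 4, 3, 2, 1].
Degrees in G2: deg(0)=2, deg(1)=3, deg(2)=1, deg(3)=4, deg(4)=2, deg(5)=3, deg(6)=2, deg(7)=4, deg(8)=2, deg(9)=5.
Sorted degree sequence of G2: [5, 4, 4, 3, 3, 2, 2, 2, 2, 1].
The (sorted) degree sequence is an isomorphism invariant, so since G1 and G2 have different degree sequences they cannot be isomorphic.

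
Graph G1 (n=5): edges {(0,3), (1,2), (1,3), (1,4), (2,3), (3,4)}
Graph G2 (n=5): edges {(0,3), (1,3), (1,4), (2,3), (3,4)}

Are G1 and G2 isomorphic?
No, not isomorphic

The graphs are NOT isomorphic.

Counting edges: G1 has 6 edge(s); G2 has 5 edge(s).
Edge count is an isomorphism invariant (a bijection on vertices induces a bijection on edges), so differing edge counts rule out isomorphism.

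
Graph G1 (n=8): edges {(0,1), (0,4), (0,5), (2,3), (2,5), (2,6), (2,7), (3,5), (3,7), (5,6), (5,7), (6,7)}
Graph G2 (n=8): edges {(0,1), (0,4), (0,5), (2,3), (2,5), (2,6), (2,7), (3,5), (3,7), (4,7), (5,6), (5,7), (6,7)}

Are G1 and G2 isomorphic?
No, not isomorphic

The graphs are NOT isomorphic.

Counting edges: G1 has 12 edge(s); G2 has 13 edge(s).
Edge count is an isomorphism invariant (a bijection on vertices induces a bijection on edges), so differing edge counts rule out isomorphism.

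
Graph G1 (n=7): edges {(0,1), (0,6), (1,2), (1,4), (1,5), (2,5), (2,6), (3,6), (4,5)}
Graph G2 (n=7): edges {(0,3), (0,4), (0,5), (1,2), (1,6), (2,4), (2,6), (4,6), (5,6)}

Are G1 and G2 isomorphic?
Yes, isomorphic

The graphs are isomorphic.
One valid mapping φ: V(G1) → V(G2): 0→5, 1→6, 2→4, 3→3, 4→1, 5→2, 6→0

Verify φ preserves adjacency — for each edge of G1, its image is an edge of G2:
  (0,1) → (φ(0),φ(1)) = (5,6) ∈ E(G2) ✓
  (0,6) → (φ(0),φ(6)) = (0,5) ∈ E(G2) ✓
  (1,2) → (φ(1),φ(2)) = (4,6) ∈ E(G2) ✓
  (1,4) → (φ(1),φ(4)) = (1,6) ∈ E(G2) ✓
  (1,5) → (φ(1),φ(5)) = (2,6) ∈ E(G2) ✓
  (2,5) → (φ(2),φ(5)) = (2,4) ∈ E(G2) ✓
  (2,6) → (φ(2),φ(6)) = (0,4) ∈ E(G2) ✓
  (3,6) → (φ(3),φ(6)) = (0,3) ∈ E(G2) ✓
  (4,5) → (φ(4),φ(5)) = (1,2) ∈ E(G2) ✓
All 9 edges of G1 map to edges of G2, and |E(G1)| = |E(G2)| = 9, so φ is a bijection on edges as well as vertices. Hence G1 ≅ G2.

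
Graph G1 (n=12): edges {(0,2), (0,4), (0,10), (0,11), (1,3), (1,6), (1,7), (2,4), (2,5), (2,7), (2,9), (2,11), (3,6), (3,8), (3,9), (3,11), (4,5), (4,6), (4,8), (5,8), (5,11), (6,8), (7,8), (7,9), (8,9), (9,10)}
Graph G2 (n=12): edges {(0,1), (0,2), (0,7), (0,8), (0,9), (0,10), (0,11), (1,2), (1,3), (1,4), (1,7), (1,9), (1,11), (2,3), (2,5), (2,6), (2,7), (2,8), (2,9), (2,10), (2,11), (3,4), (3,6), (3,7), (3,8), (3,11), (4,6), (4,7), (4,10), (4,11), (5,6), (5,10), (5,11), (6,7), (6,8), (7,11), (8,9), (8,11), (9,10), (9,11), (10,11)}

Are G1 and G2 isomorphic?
No, not isomorphic

The graphs are NOT isomorphic.

Counting triangles (3-cliques): G1 has 11, G2 has 54.
Triangle count is an isomorphism invariant, so differing triangle counts rule out isomorphism.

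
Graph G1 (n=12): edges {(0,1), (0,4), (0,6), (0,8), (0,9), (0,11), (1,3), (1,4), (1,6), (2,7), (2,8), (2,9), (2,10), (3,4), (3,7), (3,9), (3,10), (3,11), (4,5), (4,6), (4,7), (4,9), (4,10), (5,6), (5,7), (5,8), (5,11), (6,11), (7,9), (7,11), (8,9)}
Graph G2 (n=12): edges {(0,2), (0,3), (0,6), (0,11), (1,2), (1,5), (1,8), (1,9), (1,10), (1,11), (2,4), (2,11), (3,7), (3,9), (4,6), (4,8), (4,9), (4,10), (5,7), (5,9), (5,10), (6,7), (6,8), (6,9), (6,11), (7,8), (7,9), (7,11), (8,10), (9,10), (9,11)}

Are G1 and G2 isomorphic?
Yes, isomorphic

The graphs are isomorphic.
One valid mapping φ: V(G1) → V(G2): 0→1, 1→5, 2→0, 3→7, 4→9, 5→4, 6→10, 7→6, 8→2, 9→11, 10→3, 11→8

Verify φ preserves adjacency — for each edge of G1, its image is an edge of G2:
  (0,1) → (φ(0),φ(1)) = (1,5) ∈ E(G2) ✓
  (0,4) → (φ(0),φ(4)) = (1,9) ∈ E(G2) ✓
  (0,6) → (φ(0),φ(6)) = (1,10) ∈ E(G2) ✓
  (0,8) → (φ(0),φ(8)) = (1,2) ∈ E(G2) ✓
  (0,9) → (φ(0),φ(9)) = (1,11) ∈ E(G2) ✓
  (0,11) → (φ(0),φ(11)) = (1,8) ∈ E(G2) ✓
  (1,3) → (φ(1),φ(3)) = (5,7) ∈ E(G2) ✓
  (1,4) → (φ(1),φ(4)) = (5,9) ∈ E(G2) ✓
  (1,6) → (φ(1),φ(6)) = (5,10) ∈ E(G2) ✓
  (2,7) → (φ(2),φ(7)) = (0,6) ∈ E(G2) ✓
  (2,8) → (φ(2),φ(8)) = (0,2) ∈ E(G2) ✓
  (2,9) → (φ(2),φ(9)) = (0,11) ∈ E(G2) ✓
  (2,10) → (φ(2),φ(10)) = (0,3) ∈ E(G2) ✓
  (3,4) → (φ(3),φ(4)) = (7,9) ∈ E(G2) ✓
  (3,7) → (φ(3),φ(7)) = (6,7) ∈ E(G2) ✓
  (3,9) → (φ(3),φ(9)) = (7,11) ∈ E(G2) ✓
  (3,10) → (φ(3),φ(10)) = (3,7) ∈ E(G2) ✓
  (3,11) → (φ(3),φ(11)) = (7,8) ∈ E(G2) ✓
  (4,5) → (φ(4),φ(5)) = (4,9) ∈ E(G2) ✓
  (4,6) → (φ(4),φ(6)) = (9,10) ∈ E(G2) ✓
  (4,7) → (φ(4),φ(7)) = (6,9) ∈ E(G2) ✓
  (4,9) → (φ(4),φ(9)) = (9,11) ∈ E(G2) ✓
  (4,10) → (φ(4),φ(10)) = (3,9) ∈ E(G2) ✓
  (5,6) → (φ(5),φ(6)) = (4,10) ∈ E(G2) ✓
  (5,7) → (φ(5),φ(7)) = (4,6) ∈ E(G2) ✓
  (5,8) → (φ(5),φ(8)) = (2,4) ∈ E(G2) ✓
  (5,11) → (φ(5),φ(11)) = (4,8) ∈ E(G2) ✓
  (6,11) → (φ(6),φ(11)) = (8,10) ∈ E(G2) ✓
  (7,9) → (φ(7),φ(9)) = (6,11) ∈ E(G2) ✓
  (7,11) → (φ(7),φ(11)) = (6,8) ∈ E(G2) ✓
  (8,9) → (φ(8),φ(9)) = (2,11) ∈ E(G2) ✓
All 31 edges of G1 map to edges of G2, and |E(G1)| = |E(G2)| = 31, so φ is a bijection on edges as well as vertices. Hence G1 ≅ G2.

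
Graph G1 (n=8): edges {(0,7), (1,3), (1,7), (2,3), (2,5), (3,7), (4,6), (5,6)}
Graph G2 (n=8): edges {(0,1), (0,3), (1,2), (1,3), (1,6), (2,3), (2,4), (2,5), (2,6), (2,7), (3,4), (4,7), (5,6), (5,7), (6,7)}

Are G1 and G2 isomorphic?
No, not isomorphic

The graphs are NOT isomorphic.

Counting triangles (3-cliques): G1 has 1, G2 has 9.
Triangle count is an isomorphism invariant, so differing triangle counts rule out isomorphism.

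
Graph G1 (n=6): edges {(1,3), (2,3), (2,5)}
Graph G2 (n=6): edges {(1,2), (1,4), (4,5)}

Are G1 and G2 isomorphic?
Yes, isomorphic

The graphs are isomorphic.
One valid mapping φ: V(G1) → V(G2): 0→0, 1→5, 2→1, 3→4, 4→3, 5→2

Verify φ preserves adjacency — for each edge of G1, its image is an edge of G2:
  (1,3) → (φ(1),φ(3)) = (4,5) ∈ E(G2) ✓
  (2,3) → (φ(2),φ(3)) = (1,4) ∈ E(G2) ✓
  (2,5) → (φ(2),φ(5)) = (1,2) ∈ E(G2) ✓
All 3 edges of G1 map to edges of G2, and |E(G1)| = |E(G2)| = 3, so φ is a bijection on edges as well as vertices. Hence G1 ≅ G2.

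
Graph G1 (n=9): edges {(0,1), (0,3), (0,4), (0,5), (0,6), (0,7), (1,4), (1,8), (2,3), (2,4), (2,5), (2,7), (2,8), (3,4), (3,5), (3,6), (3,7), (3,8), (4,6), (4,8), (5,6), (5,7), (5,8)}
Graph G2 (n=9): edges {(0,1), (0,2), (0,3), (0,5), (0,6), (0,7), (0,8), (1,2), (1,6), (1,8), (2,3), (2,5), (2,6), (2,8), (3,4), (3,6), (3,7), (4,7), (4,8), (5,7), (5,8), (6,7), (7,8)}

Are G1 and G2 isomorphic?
Yes, isomorphic

The graphs are isomorphic.
One valid mapping φ: V(G1) → V(G2): 0→8, 1→4, 2→6, 3→0, 4→7, 5→2, 6→5, 7→1, 8→3

Verify φ preserves adjacency — for each edge of G1, its image is an edge of G2:
  (0,1) → (φ(0),φ(1)) = (4,8) ∈ E(G2) ✓
  (0,3) → (φ(0),φ(3)) = (0,8) ∈ E(G2) ✓
  (0,4) → (φ(0),φ(4)) = (7,8) ∈ E(G2) ✓
  (0,5) → (φ(0),φ(5)) = (2,8) ∈ E(G2) ✓
  (0,6) → (φ(0),φ(6)) = (5,8) ∈ E(G2) ✓
  (0,7) → (φ(0),φ(7)) = (1,8) ∈ E(G2) ✓
  (1,4) → (φ(1),φ(4)) = (4,7) ∈ E(G2) ✓
  (1,8) → (φ(1),φ(8)) = (3,4) ∈ E(G2) ✓
  (2,3) → (φ(2),φ(3)) = (0,6) ∈ E(G2) ✓
  (2,4) → (φ(2),φ(4)) = (6,7) ∈ E(G2) ✓
  (2,5) → (φ(2),φ(5)) = (2,6) ∈ E(G2) ✓
  (2,7) → (φ(2),φ(7)) = (1,6) ∈ E(G2) ✓
  (2,8) → (φ(2),φ(8)) = (3,6) ∈ E(G2) ✓
  (3,4) → (φ(3),φ(4)) = (0,7) ∈ E(G2) ✓
  (3,5) → (φ(3),φ(5)) = (0,2) ∈ E(G2) ✓
  (3,6) → (φ(3),φ(6)) = (0,5) ∈ E(G2) ✓
  (3,7) → (φ(3),φ(7)) = (0,1) ∈ E(G2) ✓
  (3,8) → (φ(3),φ(8)) = (0,3) ∈ E(G2) ✓
  (4,6) → (φ(4),φ(6)) = (5,7) ∈ E(G2) ✓
  (4,8) → (φ(4),φ(8)) = (3,7) ∈ E(G2) ✓
  (5,6) → (φ(5),φ(6)) = (2,5) ∈ E(G2) ✓
  (5,7) → (φ(5),φ(7)) = (1,2) ∈ E(G2) ✓
  (5,8) → (φ(5),φ(8)) = (2,3) ∈ E(G2) ✓
All 23 edges of G1 map to edges of G2, and |E(G1)| = |E(G2)| = 23, so φ is a bijection on edges as well as vertices. Hence G1 ≅ G2.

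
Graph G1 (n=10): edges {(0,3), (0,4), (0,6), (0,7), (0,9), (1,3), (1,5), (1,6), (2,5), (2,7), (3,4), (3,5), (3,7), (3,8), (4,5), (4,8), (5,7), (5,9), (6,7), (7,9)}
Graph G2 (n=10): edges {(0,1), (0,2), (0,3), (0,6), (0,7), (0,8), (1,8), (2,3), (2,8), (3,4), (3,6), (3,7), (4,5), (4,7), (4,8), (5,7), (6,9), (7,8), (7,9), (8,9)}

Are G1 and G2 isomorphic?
Yes, isomorphic

The graphs are isomorphic.
One valid mapping φ: V(G1) → V(G2): 0→3, 1→9, 2→1, 3→7, 4→4, 5→8, 6→6, 7→0, 8→5, 9→2

Verify φ preserves adjacency — for each edge of G1, its image is an edge of G2:
  (0,3) → (φ(0),φ(3)) = (3,7) ∈ E(G2) ✓
  (0,4) → (φ(0),φ(4)) = (3,4) ∈ E(G2) ✓
  (0,6) → (φ(0),φ(6)) = (3,6) ∈ E(G2) ✓
  (0,7) → (φ(0),φ(7)) = (0,3) ∈ E(G2) ✓
  (0,9) → (φ(0),φ(9)) = (2,3) ∈ E(G2) ✓
  (1,3) → (φ(1),φ(3)) = (7,9) ∈ E(G2) ✓
  (1,5) → (φ(1),φ(5)) = (8,9) ∈ E(G2) ✓
  (1,6) → (φ(1),φ(6)) = (6,9) ∈ E(G2) ✓
  (2,5) → (φ(2),φ(5)) = (1,8) ∈ E(G2) ✓
  (2,7) → (φ(2),φ(7)) = (0,1) ∈ E(G2) ✓
  (3,4) → (φ(3),φ(4)) = (4,7) ∈ E(G2) ✓
  (3,5) → (φ(3),φ(5)) = (7,8) ∈ E(G2) ✓
  (3,7) → (φ(3),φ(7)) = (0,7) ∈ E(G2) ✓
  (3,8) → (φ(3),φ(8)) = (5,7) ∈ E(G2) ✓
  (4,5) → (φ(4),φ(5)) = (4,8) ∈ E(G2) ✓
  (4,8) → (φ(4),φ(8)) = (4,5) ∈ E(G2) ✓
  (5,7) → (φ(5),φ(7)) = (0,8) ∈ E(G2) ✓
  (5,9) → (φ(5),φ(9)) = (2,8) ∈ E(G2) ✓
  (6,7) → (φ(6),φ(7)) = (0,6) ∈ E(G2) ✓
  (7,9) → (φ(7),φ(9)) = (0,2) ∈ E(G2) ✓
All 20 edges of G1 map to edges of G2, and |E(G1)| = |E(G2)| = 20, so φ is a bijection on edges as well as vertices. Hence G1 ≅ G2.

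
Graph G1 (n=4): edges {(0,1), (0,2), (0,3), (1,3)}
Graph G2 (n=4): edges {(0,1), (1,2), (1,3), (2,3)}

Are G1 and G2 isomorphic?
Yes, isomorphic

The graphs are isomorphic.
One valid mapping φ: V(G1) → V(G2): 0→1, 1→3, 2→0, 3→2

Verify φ preserves adjacency — for each edge of G1, its image is an edge of G2:
  (0,1) → (φ(0),φ(1)) = (1,3) ∈ E(G2) ✓
  (0,2) → (φ(0),φ(2)) = (0,1) ∈ E(G2) ✓
  (0,3) → (φ(0),φ(3)) = (1,2) ∈ E(G2) ✓
  (1,3) → (φ(1),φ(3)) = (2,3) ∈ E(G2) ✓
All 4 edges of G1 map to edges of G2, and |E(G1)| = |E(G2)| = 4, so φ is a bijection on edges as well as vertices. Hence G1 ≅ G2.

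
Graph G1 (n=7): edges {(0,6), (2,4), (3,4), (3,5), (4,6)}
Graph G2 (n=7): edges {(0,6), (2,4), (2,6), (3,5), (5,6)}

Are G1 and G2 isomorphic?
Yes, isomorphic

The graphs are isomorphic.
One valid mapping φ: V(G1) → V(G2): 0→3, 1→1, 2→0, 3→2, 4→6, 5→4, 6→5

Verify φ preserves adjacency — for each edge of G1, its image is an edge of G2:
  (0,6) → (φ(0),φ(6)) = (3,5) ∈ E(G2) ✓
  (2,4) → (φ(2),φ(4)) = (0,6) ∈ E(G2) ✓
  (3,4) → (φ(3),φ(4)) = (2,6) ∈ E(G2) ✓
  (3,5) → (φ(3),φ(5)) = (2,4) ∈ E(G2) ✓
  (4,6) → (φ(4),φ(6)) = (5,6) ∈ E(G2) ✓
All 5 edges of G1 map to edges of G2, and |E(G1)| = |E(G2)| = 5, so φ is a bijection on edges as well as vertices. Hence G1 ≅ G2.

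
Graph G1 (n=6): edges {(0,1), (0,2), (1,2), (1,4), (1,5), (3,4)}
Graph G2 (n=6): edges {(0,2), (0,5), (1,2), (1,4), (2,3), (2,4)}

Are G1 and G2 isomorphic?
Yes, isomorphic

The graphs are isomorphic.
One valid mapping φ: V(G1) → V(G2): 0→1, 1→2, 2→4, 3→5, 4→0, 5→3

Verify φ preserves adjacency — for each edge of G1, its image is an edge of G2:
  (0,1) → (φ(0),φ(1)) = (1,2) ∈ E(G2) ✓
  (0,2) → (φ(0),φ(2)) = (1,4) ∈ E(G2) ✓
  (1,2) → (φ(1),φ(2)) = (2,4) ∈ E(G2) ✓
  (1,4) → (φ(1),φ(4)) = (0,2) ∈ E(G2) ✓
  (1,5) → (φ(1),φ(5)) = (2,3) ∈ E(G2) ✓
  (3,4) → (φ(3),φ(4)) = (0,5) ∈ E(G2) ✓
All 6 edges of G1 map to edges of G2, and |E(G1)| = |E(G2)| = 6, so φ is a bijection on edges as well as vertices. Hence G1 ≅ G2.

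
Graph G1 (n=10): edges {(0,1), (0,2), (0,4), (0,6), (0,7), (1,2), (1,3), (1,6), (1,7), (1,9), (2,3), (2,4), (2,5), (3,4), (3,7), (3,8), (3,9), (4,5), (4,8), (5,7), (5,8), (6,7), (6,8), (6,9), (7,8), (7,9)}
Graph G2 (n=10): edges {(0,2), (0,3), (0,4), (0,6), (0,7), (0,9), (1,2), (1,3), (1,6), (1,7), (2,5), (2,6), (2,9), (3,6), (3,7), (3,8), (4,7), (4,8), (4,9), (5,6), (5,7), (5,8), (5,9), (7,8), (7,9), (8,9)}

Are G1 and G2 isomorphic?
Yes, isomorphic

The graphs are isomorphic.
One valid mapping φ: V(G1) → V(G2): 0→5, 1→9, 2→2, 3→0, 4→6, 5→1, 6→8, 7→7, 8→3, 9→4

Verify φ preserves adjacency — for each edge of G1, its image is an edge of G2:
  (0,1) → (φ(0),φ(1)) = (5,9) ∈ E(G2) ✓
  (0,2) → (φ(0),φ(2)) = (2,5) ∈ E(G2) ✓
  (0,4) → (φ(0),φ(4)) = (5,6) ∈ E(G2) ✓
  (0,6) → (φ(0),φ(6)) = (5,8) ∈ E(G2) ✓
  (0,7) → (φ(0),φ(7)) = (5,7) ∈ E(G2) ✓
  (1,2) → (φ(1),φ(2)) = (2,9) ∈ E(G2) ✓
  (1,3) → (φ(1),φ(3)) = (0,9) ∈ E(G2) ✓
  (1,6) → (φ(1),φ(6)) = (8,9) ∈ E(G2) ✓
  (1,7) → (φ(1),φ(7)) = (7,9) ∈ E(G2) ✓
  (1,9) → (φ(1),φ(9)) = (4,9) ∈ E(G2) ✓
  (2,3) → (φ(2),φ(3)) = (0,2) ∈ E(G2) ✓
  (2,4) → (φ(2),φ(4)) = (2,6) ∈ E(G2) ✓
  (2,5) → (φ(2),φ(5)) = (1,2) ∈ E(G2) ✓
  (3,4) → (φ(3),φ(4)) = (0,6) ∈ E(G2) ✓
  (3,7) → (φ(3),φ(7)) = (0,7) ∈ E(G2) ✓
  (3,8) → (φ(3),φ(8)) = (0,3) ∈ E(G2) ✓
  (3,9) → (φ(3),φ(9)) = (0,4) ∈ E(G2) ✓
  (4,5) → (φ(4),φ(5)) = (1,6) ∈ E(G2) ✓
  (4,8) → (φ(4),φ(8)) = (3,6) ∈ E(G2) ✓
  (5,7) → (φ(5),φ(7)) = (1,7) ∈ E(G2) ✓
  (5,8) → (φ(5),φ(8)) = (1,3) ∈ E(G2) ✓
  (6,7) → (φ(6),φ(7)) = (7,8) ∈ E(G2) ✓
  (6,8) → (φ(6),φ(8)) = (3,8) ∈ E(G2) ✓
  (6,9) → (φ(6),φ(9)) = (4,8) ∈ E(G2) ✓
  (7,8) → (φ(7),φ(8)) = (3,7) ∈ E(G2) ✓
  (7,9) → (φ(7),φ(9)) = (4,7) ∈ E(G2) ✓
All 26 edges of G1 map to edges of G2, and |E(G1)| = |E(G2)| = 26, so φ is a bijection on edges as well as vertices. Hence G1 ≅ G2.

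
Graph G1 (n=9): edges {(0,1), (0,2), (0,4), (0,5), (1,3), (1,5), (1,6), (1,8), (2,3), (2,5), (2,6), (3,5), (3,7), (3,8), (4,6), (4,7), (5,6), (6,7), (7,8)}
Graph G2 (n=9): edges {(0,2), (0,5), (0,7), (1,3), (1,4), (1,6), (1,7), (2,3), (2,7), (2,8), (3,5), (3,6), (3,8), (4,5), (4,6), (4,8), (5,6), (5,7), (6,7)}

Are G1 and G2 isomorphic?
Yes, isomorphic

The graphs are isomorphic.
One valid mapping φ: V(G1) → V(G2): 0→4, 1→5, 2→1, 3→7, 4→8, 5→6, 6→3, 7→2, 8→0

Verify φ preserves adjacency — for each edge of G1, its image is an edge of G2:
  (0,1) → (φ(0),φ(1)) = (4,5) ∈ E(G2) ✓
  (0,2) → (φ(0),φ(2)) = (1,4) ∈ E(G2) ✓
  (0,4) → (φ(0),φ(4)) = (4,8) ∈ E(G2) ✓
  (0,5) → (φ(0),φ(5)) = (4,6) ∈ E(G2) ✓
  (1,3) → (φ(1),φ(3)) = (5,7) ∈ E(G2) ✓
  (1,5) → (φ(1),φ(5)) = (5,6) ∈ E(G2) ✓
  (1,6) → (φ(1),φ(6)) = (3,5) ∈ E(G2) ✓
  (1,8) → (φ(1),φ(8)) = (0,5) ∈ E(G2) ✓
  (2,3) → (φ(2),φ(3)) = (1,7) ∈ E(G2) ✓
  (2,5) → (φ(2),φ(5)) = (1,6) ∈ E(G2) ✓
  (2,6) → (φ(2),φ(6)) = (1,3) ∈ E(G2) ✓
  (3,5) → (φ(3),φ(5)) = (6,7) ∈ E(G2) ✓
  (3,7) → (φ(3),φ(7)) = (2,7) ∈ E(G2) ✓
  (3,8) → (φ(3),φ(8)) = (0,7) ∈ E(G2) ✓
  (4,6) → (φ(4),φ(6)) = (3,8) ∈ E(G2) ✓
  (4,7) → (φ(4),φ(7)) = (2,8) ∈ E(G2) ✓
  (5,6) → (φ(5),φ(6)) = (3,6) ∈ E(G2) ✓
  (6,7) → (φ(6),φ(7)) = (2,3) ∈ E(G2) ✓
  (7,8) → (φ(7),φ(8)) = (0,2) ∈ E(G2) ✓
All 19 edges of G1 map to edges of G2, and |E(G1)| = |E(G2)| = 19, so φ is a bijection on edges as well as vertices. Hence G1 ≅ G2.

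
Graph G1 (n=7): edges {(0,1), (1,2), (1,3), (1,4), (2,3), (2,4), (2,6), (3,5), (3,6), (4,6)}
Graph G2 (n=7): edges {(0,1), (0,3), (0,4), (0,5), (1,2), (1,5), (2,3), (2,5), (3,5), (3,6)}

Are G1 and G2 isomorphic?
Yes, isomorphic

The graphs are isomorphic.
One valid mapping φ: V(G1) → V(G2): 0→6, 1→3, 2→5, 3→0, 4→2, 5→4, 6→1

Verify φ preserves adjacency — for each edge of G1, its image is an edge of G2:
  (0,1) → (φ(0),φ(1)) = (3,6) ∈ E(G2) ✓
  (1,2) → (φ(1),φ(2)) = (3,5) ∈ E(G2) ✓
  (1,3) → (φ(1),φ(3)) = (0,3) ∈ E(G2) ✓
  (1,4) → (φ(1),φ(4)) = (2,3) ∈ E(G2) ✓
  (2,3) → (φ(2),φ(3)) = (0,5) ∈ E(G2) ✓
  (2,4) → (φ(2),φ(4)) = (2,5) ∈ E(G2) ✓
  (2,6) → (φ(2),φ(6)) = (1,5) ∈ E(G2) ✓
  (3,5) → (φ(3),φ(5)) = (0,4) ∈ E(G2) ✓
  (3,6) → (φ(3),φ(6)) = (0,1) ∈ E(G2) ✓
  (4,6) → (φ(4),φ(6)) = (1,2) ∈ E(G2) ✓
All 10 edges of G1 map to edges of G2, and |E(G1)| = |E(G2)| = 10, so φ is a bijection on edges as well as vertices. Hence G1 ≅ G2.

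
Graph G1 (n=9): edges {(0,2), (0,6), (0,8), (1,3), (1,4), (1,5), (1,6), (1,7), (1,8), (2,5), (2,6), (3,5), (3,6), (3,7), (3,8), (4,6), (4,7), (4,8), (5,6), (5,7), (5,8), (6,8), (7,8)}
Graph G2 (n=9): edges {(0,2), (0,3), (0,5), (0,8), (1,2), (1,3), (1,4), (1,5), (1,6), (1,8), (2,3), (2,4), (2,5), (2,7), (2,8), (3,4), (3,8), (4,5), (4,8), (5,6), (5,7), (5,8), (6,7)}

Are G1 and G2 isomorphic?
Yes, isomorphic

The graphs are isomorphic.
One valid mapping φ: V(G1) → V(G2): 0→7, 1→8, 2→6, 3→4, 4→0, 5→1, 6→5, 7→3, 8→2

Verify φ preserves adjacency — for each edge of G1, its image is an edge of G2:
  (0,2) → (φ(0),φ(2)) = (6,7) ∈ E(G2) ✓
  (0,6) → (φ(0),φ(6)) = (5,7) ∈ E(G2) ✓
  (0,8) → (φ(0),φ(8)) = (2,7) ∈ E(G2) ✓
  (1,3) → (φ(1),φ(3)) = (4,8) ∈ E(G2) ✓
  (1,4) → (φ(1),φ(4)) = (0,8) ∈ E(G2) ✓
  (1,5) → (φ(1),φ(5)) = (1,8) ∈ E(G2) ✓
  (1,6) → (φ(1),φ(6)) = (5,8) ∈ E(G2) ✓
  (1,7) → (φ(1),φ(7)) = (3,8) ∈ E(G2) ✓
  (1,8) → (φ(1),φ(8)) = (2,8) ∈ E(G2) ✓
  (2,5) → (φ(2),φ(5)) = (1,6) ∈ E(G2) ✓
  (2,6) → (φ(2),φ(6)) = (5,6) ∈ E(G2) ✓
  (3,5) → (φ(3),φ(5)) = (1,4) ∈ E(G2) ✓
  (3,6) → (φ(3),φ(6)) = (4,5) ∈ E(G2) ✓
  (3,7) → (φ(3),φ(7)) = (3,4) ∈ E(G2) ✓
  (3,8) → (φ(3),φ(8)) = (2,4) ∈ E(G2) ✓
  (4,6) → (φ(4),φ(6)) = (0,5) ∈ E(G2) ✓
  (4,7) → (φ(4),φ(7)) = (0,3) ∈ E(G2) ✓
  (4,8) → (φ(4),φ(8)) = (0,2) ∈ E(G2) ✓
  (5,6) → (φ(5),φ(6)) = (1,5) ∈ E(G2) ✓
  (5,7) → (φ(5),φ(7)) = (1,3) ∈ E(G2) ✓
  (5,8) → (φ(5),φ(8)) = (1,2) ∈ E(G2) ✓
  (6,8) → (φ(6),φ(8)) = (2,5) ∈ E(G2) ✓
  (7,8) → (φ(7),φ(8)) = (2,3) ∈ E(G2) ✓
All 23 edges of G1 map to edges of G2, and |E(G1)| = |E(G2)| = 23, so φ is a bijection on edges as well as vertices. Hence G1 ≅ G2.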